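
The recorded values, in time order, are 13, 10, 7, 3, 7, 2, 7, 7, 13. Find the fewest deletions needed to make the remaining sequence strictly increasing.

Fewest deletions = n − (longest strictly increasing subsequence).
Patience tails:
13 → extends → [13]
10 → replaces 13 → [10]
7 → replaces 10 → [7]
3 → replaces 7 → [3]
7 → extends → [3, 7]
2 → replaces 3 → [2, 7]
7 → already a tail → [2, 7]
7 → already a tail → [2, 7]
13 → extends → [2, 7, 13]
Longest strictly increasing subsequence has length 3, so deletions = 9 − 3 = 6.

6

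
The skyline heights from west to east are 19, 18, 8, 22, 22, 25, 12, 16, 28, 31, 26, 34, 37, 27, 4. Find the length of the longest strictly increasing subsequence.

Let dp[i] be the length of the longest such subsequence ending at index i:
i:      1  2  3  4  5  6  7  8  9 10 11 12 13 14 15
a[i]:  19 18  8 22 22 25 12 16 28 31 26 34 37 27  4
dp:     1  1  1  2  2  3  2  3  4  5  4  6  7  5  1
Maximum dp value is 7.

7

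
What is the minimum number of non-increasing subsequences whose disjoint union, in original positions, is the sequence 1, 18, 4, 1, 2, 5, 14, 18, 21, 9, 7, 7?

6

The minimum number of non-increasing subsequences covering a sequence equals the length of its longest strictly increasing subsequence.
LIS length is 6 (e.g. 1, 4, 5, 14, 18, 21), so 6 piles are needed.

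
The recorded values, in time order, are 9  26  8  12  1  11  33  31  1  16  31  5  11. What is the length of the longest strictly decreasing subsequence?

4

Negate each value so 'decreasing' becomes 'increasing', then run patience tails on the negated sequence:
-9 → extends → [-9]
-26 → replaces -9 → [-26]
-8 → extends → [-26, -8]
-12 → replaces -8 → [-26, -12]
-1 → extends → [-26, -12, -1]
-11 → replaces -1 → [-26, -12, -11]
-33 → replaces -26 → [-33, -12, -11]
-31 → replaces -12 → [-33, -31, -11]
-1 → extends → [-33, -31, -11, -1]
-16 → replaces -11 → [-33, -31, -16, -1]
-31 → already a tail → [-33, -31, -16, -1]
-5 → replaces -1 → [-33, -31, -16, -5]
-11 → replaces -5 → [-33, -31, -16, -11]
Four tails, so the longest strictly decreasing subsequence of the original has length 4.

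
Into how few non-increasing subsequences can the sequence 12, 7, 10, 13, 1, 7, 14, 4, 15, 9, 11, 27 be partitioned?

Place each on the leftmost legal pile:
12 → new pile 1 (tops now [12])
7 → pile 1 (tops now [7])
10 → new pile 2 (tops now [7, 10])
13 → new pile 3 (tops now [7, 10, 13])
1 → pile 1 (tops now [1, 10, 13])
7 → pile 2 (tops now [1, 7, 13])
14 → new pile 4 (tops now [1, 7, 13, 14])
4 → pile 2 (tops now [1, 4, 13, 14])
15 → new pile 5 (tops now [1, 4, 13, 14, 15])
9 → pile 3 (tops now [1, 4, 9, 14, 15])
11 → pile 4 (tops now [1, 4, 9, 11, 15])
27 → new pile 6 (tops now [1, 4, 9, 11, 15, 27])
Six piles.

6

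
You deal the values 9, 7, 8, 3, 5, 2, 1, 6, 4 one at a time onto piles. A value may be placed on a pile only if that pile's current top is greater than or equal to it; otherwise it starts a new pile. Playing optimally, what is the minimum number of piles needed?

The minimum number of non-increasing subsequences covering a sequence equals the length of its longest strictly increasing subsequence.
LIS length is 3 (e.g. 3, 5, 6), so 3 piles are needed.

3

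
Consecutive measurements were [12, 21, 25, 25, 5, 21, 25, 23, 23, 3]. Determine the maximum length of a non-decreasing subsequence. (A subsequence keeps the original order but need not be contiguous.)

Track the smallest tail for each achievable length (allowing ties):
12 → extends → [12]
21 → extends → [12, 21]
25 → extends → [12, 21, 25]
25 → extends → [12, 21, 25, 25]
5 → replaces 12 → [5, 21, 25, 25]
21 → replaces 25 → [5, 21, 21, 25]
25 → extends → [5, 21, 21, 25, 25]
23 → replaces 25 → [5, 21, 21, 23, 25]
23 → replaces 25 → [5, 21, 21, 23, 23]
3 → replaces 5 → [3, 21, 21, 23, 23]
Five tails, so the longest non-decreasing subsequence has length 5 (e.g. 12, 21, 25, 25, 25).

5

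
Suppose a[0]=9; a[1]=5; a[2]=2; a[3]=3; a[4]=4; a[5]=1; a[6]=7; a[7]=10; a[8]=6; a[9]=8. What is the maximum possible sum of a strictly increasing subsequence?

Let S[i] be the best sum of a strictly increasing subsequence ending at i:
i:      0  1  2  3  4  5  6  7  8  9
a[i]:   9  5  2  3  4  1  7 10  6  8
S:      9  5  2  5  9  1 16 26 15 24
Maximum is 26 (e.g. 2 + 3 + 4 + 7 + 10).

26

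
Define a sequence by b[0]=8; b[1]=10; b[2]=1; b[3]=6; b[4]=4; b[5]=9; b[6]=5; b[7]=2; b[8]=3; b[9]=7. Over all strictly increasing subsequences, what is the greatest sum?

18

Let S[i] be the best sum of a strictly increasing subsequence ending at i:
i:      0  1  2  3  4  5  6  7  8  9
b[i]:   8 10  1  6  4  9  5  2  3  7
S:      8 18  1  7  5 17 10  3  6 17
Maximum is 18 (e.g. 8 + 10).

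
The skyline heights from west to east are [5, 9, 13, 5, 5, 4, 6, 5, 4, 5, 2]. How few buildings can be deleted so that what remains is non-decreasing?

6

Fewest deletions = n − (longest non-decreasing subsequence).
Patience tails:
5 → extends → [5]
9 → extends → [5, 9]
13 → extends → [5, 9, 13]
5 → replaces 9 → [5, 5, 13]
5 → replaces 13 → [5, 5, 5]
4 → replaces 5 → [4, 5, 5]
6 → extends → [4, 5, 5, 6]
5 → replaces 6 → [4, 5, 5, 5]
4 → replaces 5 → [4, 4, 5, 5]
5 → extends → [4, 4, 5, 5, 5]
2 → replaces 4 → [2, 4, 5, 5, 5]
Longest non-decreasing subsequence has length 5, so deletions = 11 − 5 = 6.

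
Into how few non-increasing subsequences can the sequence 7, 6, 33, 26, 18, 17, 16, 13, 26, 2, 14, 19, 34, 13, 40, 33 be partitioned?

The minimum number of non-increasing subsequences covering a sequence equals the length of its longest strictly increasing subsequence.
LIS length is 6 (e.g. 7, 13, 14, 19, 34, 40), so 6 piles are needed.

6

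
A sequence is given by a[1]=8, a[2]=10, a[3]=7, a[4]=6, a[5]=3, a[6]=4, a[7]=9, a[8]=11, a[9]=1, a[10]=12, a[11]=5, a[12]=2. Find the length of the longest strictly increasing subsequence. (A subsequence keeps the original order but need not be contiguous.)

5

Let dp[i] be the length of the longest such subsequence ending at index i:
i:      1  2  3  4  5  6  7  8  9 10 11 12
a[i]:   8 10  7  6  3  4  9 11  1 12  5  2
dp:     1  2  1  1  1  2  3  4  1  5  3  2
Maximum dp value is 5.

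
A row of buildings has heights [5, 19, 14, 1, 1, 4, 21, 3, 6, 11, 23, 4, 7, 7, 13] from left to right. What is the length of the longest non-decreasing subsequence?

7

Track the smallest tail for each achievable length (allowing ties):
5 → extends → [5]
19 → extends → [5, 19]
14 → replaces 19 → [5, 14]
1 → replaces 5 → [1, 14]
1 → replaces 14 → [1, 1]
4 → extends → [1, 1, 4]
21 → extends → [1, 1, 4, 21]
3 → replaces 4 → [1, 1, 3, 21]
6 → replaces 21 → [1, 1, 3, 6]
11 → extends → [1, 1, 3, 6, 11]
23 → extends → [1, 1, 3, 6, 11, 23]
4 → replaces 6 → [1, 1, 3, 4, 11, 23]
7 → replaces 11 → [1, 1, 3, 4, 7, 23]
7 → replaces 23 → [1, 1, 3, 4, 7, 7]
13 → extends → [1, 1, 3, 4, 7, 7, 13]
Seven tails, so the longest non-decreasing subsequence has length 7 (e.g. 1, 1, 4, 6, 7, 7, 13).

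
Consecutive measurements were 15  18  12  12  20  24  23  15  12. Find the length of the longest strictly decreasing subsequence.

4

Negate each value so 'decreasing' becomes 'increasing', then run patience tails on the negated sequence:
-15 → extends → [-15]
-18 → replaces -15 → [-18]
-12 → extends → [-18, -12]
-12 → already a tail → [-18, -12]
-20 → replaces -18 → [-20, -12]
-24 → replaces -20 → [-24, -12]
-23 → replaces -12 → [-24, -23]
-15 → extends → [-24, -23, -15]
-12 → extends → [-24, -23, -15, -12]
Four tails, so the longest strictly decreasing subsequence of the original has length 4.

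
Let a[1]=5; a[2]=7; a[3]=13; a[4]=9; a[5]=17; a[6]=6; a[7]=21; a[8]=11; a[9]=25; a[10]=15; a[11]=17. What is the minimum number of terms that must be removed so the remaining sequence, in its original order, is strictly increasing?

5

Fewest deletions = n − (longest strictly increasing subsequence).
i:      1  2  3  4  5  6  7  8  9 10 11
a[i]:   5  7 13  9 17  6 21 11 25 15 17
dp:     1  2  3  3  4  2  5  4  6  5  6
max dp = 6, so deletions = 11 − 6 = 5.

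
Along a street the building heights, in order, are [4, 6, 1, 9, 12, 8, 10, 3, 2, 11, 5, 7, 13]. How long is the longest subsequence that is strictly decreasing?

4

Let dp[i] be the longest strictly decreasing subsequence ending at i:
i:      1  2  3  4  5  6  7  8  9 10 11 12 13
a[i]:   4  6  1  9 12  8 10  3  2 11  5  7 13
dp:     1  1  2  1  1  2  2  3  4  2  3  3  1
Maximum is 4.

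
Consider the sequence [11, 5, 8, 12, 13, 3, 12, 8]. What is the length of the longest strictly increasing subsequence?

4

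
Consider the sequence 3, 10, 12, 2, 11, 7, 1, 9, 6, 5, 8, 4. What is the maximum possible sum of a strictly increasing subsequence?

Let S[i] be the best sum of a strictly increasing subsequence ending at i:
i:      1  2  3  4  5  6  7  8  9 10 11 12
a[i]:   3 10 12  2 11  7  1  9  6  5  8  4
S:      3 13 25  2 24 10  1 19  9  8 18  7
Maximum is 25 (e.g. 3 + 10 + 12).

25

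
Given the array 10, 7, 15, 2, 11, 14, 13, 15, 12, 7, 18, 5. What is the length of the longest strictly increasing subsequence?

5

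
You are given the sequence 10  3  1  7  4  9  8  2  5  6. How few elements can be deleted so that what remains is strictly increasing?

Fewest deletions = n − (longest strictly increasing subsequence).
i:      1  2  3  4  5  6  7  8  9 10
a[i]:  10  3  1  7  4  9  8  2  5  6
dp:     1  1  1  2  2  3  3  2  3  4
max dp = 4, so deletions = 10 − 4 = 6.

6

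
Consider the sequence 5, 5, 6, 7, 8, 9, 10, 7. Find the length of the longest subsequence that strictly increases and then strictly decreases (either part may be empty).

inc[i] = longest strictly increasing subsequence ending at i; dec[i] = longest strictly decreasing subsequence starting at i:
i:      1  2  3  4  5  6  7  8
a[i]:   5  5  6  7  8  9 10  7
inc:    1  1  2  3  4  5  6  3
dec:    1  1  1  1  2  2  2  1
Best peak at i=7 (value 10): inc=6, dec=2, length 6+2−1 = 7.

7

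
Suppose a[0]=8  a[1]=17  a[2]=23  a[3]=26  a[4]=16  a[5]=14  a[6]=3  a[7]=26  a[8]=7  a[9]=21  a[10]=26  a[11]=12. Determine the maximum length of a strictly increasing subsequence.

4

Let dp[i] be the length of the longest such subsequence ending at index i:
i:      0  1  2  3  4  5  6  7  8  9 10 11
a[i]:   8 17 23 26 16 14  3 26  7 21 26 12
dp:     1  2  3  4  2  2  1  4  2  3  4  3
Maximum dp value is 4.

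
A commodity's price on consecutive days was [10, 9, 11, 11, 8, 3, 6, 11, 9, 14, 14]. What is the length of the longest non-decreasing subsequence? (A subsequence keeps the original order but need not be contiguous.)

6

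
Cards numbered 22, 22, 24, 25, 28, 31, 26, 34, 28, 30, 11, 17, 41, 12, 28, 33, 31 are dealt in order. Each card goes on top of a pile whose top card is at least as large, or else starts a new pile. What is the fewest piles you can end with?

Place each on the leftmost legal pile:
22 → new pile 1 (tops now [22])
22 → pile 1 (tops now [22])
24 → new pile 2 (tops now [22, 24])
25 → new pile 3 (tops now [22, 24, 25])
28 → new pile 4 (tops now [22, 24, 25, 28])
31 → new pile 5 (tops now [22, 24, 25, 28, 31])
26 → pile 4 (tops now [22, 24, 25, 26, 31])
34 → new pile 6 (tops now [22, 24, 25, 26, 31, 34])
28 → pile 5 (tops now [22, 24, 25, 26, 28, 34])
30 → pile 6 (tops now [22, 24, 25, 26, 28, 30])
11 → pile 1 (tops now [11, 24, 25, 26, 28, 30])
17 → pile 2 (tops now [11, 17, 25, 26, 28, 30])
41 → new pile 7 (tops now [11, 17, 25, 26, 28, 30, 41])
12 → pile 2 (tops now [11, 12, 25, 26, 28, 30, 41])
28 → pile 5 (tops now [11, 12, 25, 26, 28, 30, 41])
33 → pile 7 (tops now [11, 12, 25, 26, 28, 30, 33])
31 → pile 7 (tops now [11, 12, 25, 26, 28, 30, 31])
Seven piles.

7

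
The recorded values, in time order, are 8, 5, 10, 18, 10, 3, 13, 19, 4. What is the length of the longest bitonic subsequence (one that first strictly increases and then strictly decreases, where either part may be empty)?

inc[i] = longest strictly increasing subsequence ending at i; dec[i] = longest strictly decreasing subsequence starting at i:
i:      1  2  3  4  5  6  7  8  9
a[i]:   8  5 10 18 10  3 13 19  4
inc:    1  1  2  3  2  1  3  4  2
dec:    3  2  2  3  2  1  2  2  1
Best peak at i=4 (value 18): inc=3, dec=3, length 3+3−1 = 5.

5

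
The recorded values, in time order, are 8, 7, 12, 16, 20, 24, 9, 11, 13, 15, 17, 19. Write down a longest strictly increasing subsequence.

8, 9, 11, 13, 15, 17, 19

Patience tails give the LIS length; then backtrack through the dp parents:
8 → extends → [8]
7 → replaces 8 → [7]
12 → extends → [7, 12]
16 → extends → [7, 12, 16]
20 → extends → [7, 12, 16, 20]
24 → extends → [7, 12, 16, 20, 24]
9 → replaces 12 → [7, 9, 16, 20, 24]
11 → replaces 16 → [7, 9, 11, 20, 24]
13 → replaces 20 → [7, 9, 11, 13, 24]
15 → replaces 24 → [7, 9, 11, 13, 15]
17 → extends → [7, 9, 11, 13, 15, 17]
19 → extends → [7, 9, 11, 13, 15, 17, 19]
Length 7; one witness is 8, 9, 11, 13, 15, 17, 19.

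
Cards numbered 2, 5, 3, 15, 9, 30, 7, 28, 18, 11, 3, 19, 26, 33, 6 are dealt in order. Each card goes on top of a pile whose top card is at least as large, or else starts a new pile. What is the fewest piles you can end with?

7

Place each on the leftmost legal pile:
2 → new pile 1 (tops now [2])
5 → new pile 2 (tops now [2, 5])
3 → pile 2 (tops now [2, 3])
15 → new pile 3 (tops now [2, 3, 15])
9 → pile 3 (tops now [2, 3, 9])
30 → new pile 4 (tops now [2, 3, 9, 30])
7 → pile 3 (tops now [2, 3, 7, 30])
28 → pile 4 (tops now [2, 3, 7, 28])
18 → pile 4 (tops now [2, 3, 7, 18])
11 → pile 4 (tops now [2, 3, 7, 11])
3 → pile 2 (tops now [2, 3, 7, 11])
19 → new pile 5 (tops now [2, 3, 7, 11, 19])
26 → new pile 6 (tops now [2, 3, 7, 11, 19, 26])
33 → new pile 7 (tops now [2, 3, 7, 11, 19, 26, 33])
6 → pile 3 (tops now [2, 3, 6, 11, 19, 26, 33])
Seven piles.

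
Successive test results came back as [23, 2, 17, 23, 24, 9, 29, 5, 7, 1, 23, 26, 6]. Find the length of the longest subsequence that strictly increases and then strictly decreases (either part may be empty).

7

inc[i] = longest strictly increasing subsequence ending at i; dec[i] = longest strictly decreasing subsequence starting at i:
i:      1  2  3  4  5  6  7  8  9 10 11 12 13
a[i]:  23  2 17 23 24  9 29  5  7  1 23 26  6
inc:    1  1  2  3  4  2  5  2  3  1  4  5  3
dec:    5  2  4  4  4  3  3  2  2  1  2  2  1
Best peak at i=5 (value 24): inc=4, dec=4, length 4+4−1 = 7.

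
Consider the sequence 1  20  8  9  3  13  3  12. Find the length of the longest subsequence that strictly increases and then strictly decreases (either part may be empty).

5

inc[i] = longest strictly increasing subsequence ending at i; dec[i] = longest strictly decreasing subsequence starting at i:
i:      1  2  3  4  5  6  7  8
a[i]:   1 20  8  9  3 13  3 12
inc:    1  2  2  3  2  4  2  4
dec:    1  3  2  2  1  2  1  1
Best peak at i=6 (value 13): inc=4, dec=2, length 4+2−1 = 5.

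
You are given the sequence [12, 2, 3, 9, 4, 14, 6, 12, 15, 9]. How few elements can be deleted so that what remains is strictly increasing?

Fewest deletions = n − (longest strictly increasing subsequence).
Patience tails:
12 → extends → [12]
2 → replaces 12 → [2]
3 → extends → [2, 3]
9 → extends → [2, 3, 9]
4 → replaces 9 → [2, 3, 4]
14 → extends → [2, 3, 4, 14]
6 → replaces 14 → [2, 3, 4, 6]
12 → extends → [2, 3, 4, 6, 12]
15 → extends → [2, 3, 4, 6, 12, 15]
9 → replaces 12 → [2, 3, 4, 6, 9, 15]
Longest strictly increasing subsequence has length 6, so deletions = 10 − 6 = 4.

4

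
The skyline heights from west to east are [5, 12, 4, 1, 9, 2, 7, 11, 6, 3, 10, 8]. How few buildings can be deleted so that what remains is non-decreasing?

8

Fewest deletions = n − (longest non-decreasing subsequence).
i:      1  2  3  4  5  6  7  8  9 10 11 12
a[i]:   5 12  4  1  9  2  7 11  6  3 10  8
dp:     1  2  1  1  2  2  3  4  3  3  4  4
max dp = 4, so deletions = 12 − 4 = 8.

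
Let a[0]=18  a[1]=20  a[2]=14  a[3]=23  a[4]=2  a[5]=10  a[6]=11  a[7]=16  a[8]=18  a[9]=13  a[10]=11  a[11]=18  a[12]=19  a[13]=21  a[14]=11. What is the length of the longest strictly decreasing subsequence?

4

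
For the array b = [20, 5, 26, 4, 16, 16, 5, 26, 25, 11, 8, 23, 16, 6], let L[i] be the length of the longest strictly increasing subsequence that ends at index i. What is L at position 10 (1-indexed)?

dp[i] = 1 + max{dp[j] : j<i, b[j]<b[i]} (or 1 if no such j):
i:      1  2  3  4  5  6  7  8  9 10 11 12 13 14
b[i]:  20  5 26  4 16 16  5 26 25 11  8 23 16  6
dp:     1  1  2  1  2  2  2  3  3  3  3  4  4  3
At index 10 the value is 3.

3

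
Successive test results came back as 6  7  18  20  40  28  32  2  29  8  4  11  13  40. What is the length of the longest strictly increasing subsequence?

Track the smallest tail for each achievable length (strict):
6 → extends → [6]
7 → extends → [6, 7]
18 → extends → [6, 7, 18]
20 → extends → [6, 7, 18, 20]
40 → extends → [6, 7, 18, 20, 40]
28 → replaces 40 → [6, 7, 18, 20, 28]
32 → extends → [6, 7, 18, 20, 28, 32]
2 → replaces 6 → [2, 7, 18, 20, 28, 32]
29 → replaces 32 → [2, 7, 18, 20, 28, 29]
8 → replaces 18 → [2, 7, 8, 20, 28, 29]
4 → replaces 7 → [2, 4, 8, 20, 28, 29]
11 → replaces 20 → [2, 4, 8, 11, 28, 29]
13 → replaces 28 → [2, 4, 8, 11, 13, 29]
40 → extends → [2, 4, 8, 11, 13, 29, 40]
Seven tails, so the longest strictly increasing subsequence has length 7 (e.g. 6, 7, 18, 20, 28, 32, 40).

7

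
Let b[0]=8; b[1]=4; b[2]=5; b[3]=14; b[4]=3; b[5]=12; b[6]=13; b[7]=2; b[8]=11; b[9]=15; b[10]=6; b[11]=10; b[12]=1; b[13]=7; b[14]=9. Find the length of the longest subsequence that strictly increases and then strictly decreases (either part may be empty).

7

inc[i] = longest strictly increasing subsequence ending at i; dec[i] = longest strictly decreasing subsequence starting at i:
i:      0  1  2  3  4  5  6  7  8  9 10 11 12 13 14
b[i]:   8  4  5 14  3 12 13  2 11 15  6 10  1  7  9
inc:    1  1  2  3  1  3  4  1  3  5  3  4  1  4  5
dec:    5  4  4  5  3  4  4  2  3  3  2  2  1  1  1
Best peak at i=3 (value 14): inc=3, dec=5, length 3+5−1 = 7.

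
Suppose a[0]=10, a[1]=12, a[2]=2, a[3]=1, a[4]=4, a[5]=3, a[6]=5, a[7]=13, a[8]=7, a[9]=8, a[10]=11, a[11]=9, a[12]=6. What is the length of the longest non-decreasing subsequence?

Let dp[i] be the length of the longest such subsequence ending at index i:
i:      0  1  2  3  4  5  6  7  8  9 10 11 12
a[i]:  10 12  2  1  4  3  5 13  7  8 11  9  6
dp:     1  2  1  1  2  2  3  4  4  5  6  6  4
Maximum dp value is 6.

6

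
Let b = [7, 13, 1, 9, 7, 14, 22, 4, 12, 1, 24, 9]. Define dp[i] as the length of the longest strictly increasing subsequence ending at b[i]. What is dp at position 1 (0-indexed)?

dp[i] = 1 + max{dp[j] : j<i, b[j]<b[i]} (or 1 if no such j):
i:      0  1  2  3  4  5  6  7  8  9 10 11
b[i]:   7 13  1  9  7 14 22  4 12  1 24  9
dp:     1  2  1  2  2  3  4  2  3  1  5  3
At index 1 the value is 2.

2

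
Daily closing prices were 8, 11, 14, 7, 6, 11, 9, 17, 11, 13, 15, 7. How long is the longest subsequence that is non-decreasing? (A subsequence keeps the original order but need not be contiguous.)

6

Track the smallest tail for each achievable length (allowing ties):
8 → extends → [8]
11 → extends → [8, 11]
14 → extends → [8, 11, 14]
7 → replaces 8 → [7, 11, 14]
6 → replaces 7 → [6, 11, 14]
11 → replaces 14 → [6, 11, 11]
9 → replaces 11 → [6, 9, 11]
17 → extends → [6, 9, 11, 17]
11 → replaces 17 → [6, 9, 11, 11]
13 → extends → [6, 9, 11, 11, 13]
15 → extends → [6, 9, 11, 11, 13, 15]
7 → replaces 9 → [6, 7, 11, 11, 13, 15]
Six tails, so the longest non-decreasing subsequence has length 6 (e.g. 8, 11, 11, 11, 13, 15).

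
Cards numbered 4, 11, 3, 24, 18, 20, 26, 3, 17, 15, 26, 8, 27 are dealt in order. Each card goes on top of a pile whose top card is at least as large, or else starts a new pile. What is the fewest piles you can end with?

6

The minimum number of non-increasing subsequences covering a sequence equals the length of its longest strictly increasing subsequence.
LIS length is 6 (e.g. 4, 11, 18, 20, 26, 27), so 6 piles are needed.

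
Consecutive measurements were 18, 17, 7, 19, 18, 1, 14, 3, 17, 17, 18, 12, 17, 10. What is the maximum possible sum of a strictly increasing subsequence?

Let S[i] be the best sum of a strictly increasing subsequence ending at i:
i:      1  2  3  4  5  6  7  8  9 10 11 12 13 14
a[i]:  18 17  7 19 18  1 14  3 17 17 18 12 17 10
S:     18 17  7 37 35  1 21  4 38 38 56 19 38 17
Maximum is 56 (e.g. 7 + 14 + 17 + 18).

56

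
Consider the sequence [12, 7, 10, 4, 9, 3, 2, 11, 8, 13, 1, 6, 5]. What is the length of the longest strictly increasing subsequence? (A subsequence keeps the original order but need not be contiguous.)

Let dp[i] be the length of the longest such subsequence ending at index i:
i:      1  2  3  4  5  6  7  8  9 10 11 12 13
a[i]:  12  7 10  4  9  3  2 11  8 13  1  6  5
dp:     1  1  2  1  2  1  1  3  2  4  1  2  2
Maximum dp value is 4.

4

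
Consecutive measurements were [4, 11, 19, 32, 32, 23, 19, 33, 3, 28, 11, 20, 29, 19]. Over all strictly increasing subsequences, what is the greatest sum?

Let S[i] be the best sum of a strictly increasing subsequence ending at i:
i:       1   2   3   4   5   6   7   8   9  10  11  12  13  14
a[i]:    4  11  19  32  32  23  19  33   3  28  11  20  29  19
S:       4  15  34  66  66  57  34  99   3  85  15  54 114  34
Maximum is 114 (e.g. 4 + 11 + 19 + 23 + 28 + 29).

114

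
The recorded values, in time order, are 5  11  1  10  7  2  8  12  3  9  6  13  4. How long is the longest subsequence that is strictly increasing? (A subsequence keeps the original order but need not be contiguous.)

5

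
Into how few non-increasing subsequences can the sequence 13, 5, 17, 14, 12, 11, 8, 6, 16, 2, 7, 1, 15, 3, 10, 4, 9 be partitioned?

4

Place each on the leftmost legal pile:
13 → new pile 1 (tops now [13])
5 → pile 1 (tops now [5])
17 → new pile 2 (tops now [5, 17])
14 → pile 2 (tops now [5, 14])
12 → pile 2 (tops now [5, 12])
11 → pile 2 (tops now [5, 11])
8 → pile 2 (tops now [5, 8])
6 → pile 2 (tops now [5, 6])
16 → new pile 3 (tops now [5, 6, 16])
2 → pile 1 (tops now [2, 6, 16])
7 → pile 3 (tops now [2, 6, 7])
1 → pile 1 (tops now [1, 6, 7])
15 → new pile 4 (tops now [1, 6, 7, 15])
3 → pile 2 (tops now [1, 3, 7, 15])
10 → pile 4 (tops now [1, 3, 7, 10])
4 → pile 3 (tops now [1, 3, 4, 10])
9 → pile 4 (tops now [1, 3, 4, 9])
Four piles.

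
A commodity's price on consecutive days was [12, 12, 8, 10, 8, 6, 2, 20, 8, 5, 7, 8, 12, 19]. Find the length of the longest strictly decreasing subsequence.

Negate each value so 'decreasing' becomes 'increasing', then run patience tails on the negated sequence:
-12 → extends → [-12]
-12 → already a tail → [-12]
-8 → extends → [-12, -8]
-10 → replaces -8 → [-12, -10]
-8 → extends → [-12, -10, -8]
-6 → extends → [-12, -10, -8, -6]
-2 → extends → [-12, -10, -8, -6, -2]
-20 → replaces -12 → [-20, -10, -8, -6, -2]
-8 → already a tail → [-20, -10, -8, -6, -2]
-5 → replaces -2 → [-20, -10, -8, -6, -5]
-7 → replaces -6 → [-20, -10, -8, -7, -5]
-8 → already a tail → [-20, -10, -8, -7, -5]
-12 → replaces -10 → [-20, -12, -8, -7, -5]
-19 → replaces -12 → [-20, -19, -8, -7, -5]
Five tails, so the longest strictly decreasing subsequence of the original has length 5.

5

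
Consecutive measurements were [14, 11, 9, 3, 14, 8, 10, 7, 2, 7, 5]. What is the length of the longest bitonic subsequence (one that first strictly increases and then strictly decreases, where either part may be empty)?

inc[i] = longest strictly increasing subsequence ending at i; dec[i] = longest strictly decreasing subsequence starting at i:
i:      1  2  3  4  5  6  7  8  9 10 11
a[i]:  14 11  9  3 14  8 10  7  2  7  5
inc:    1  1  1  1  2  2  3  2  1  2  2
dec:    6  5  4  2  4  3  3  2  1  2  1
Best peak at i=1 (value 14): inc=1, dec=6, length 1+6−1 = 6.

6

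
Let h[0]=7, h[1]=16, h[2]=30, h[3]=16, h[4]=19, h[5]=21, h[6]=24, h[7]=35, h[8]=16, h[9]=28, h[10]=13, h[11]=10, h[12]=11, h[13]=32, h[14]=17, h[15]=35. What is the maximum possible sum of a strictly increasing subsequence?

Let S[i] be the best sum of a strictly increasing subsequence ending at i:
i:       0   1   2   3   4   5   6   7   8   9  10  11  12  13  14  15
h[i]:    7  16  30  16  19  21  24  35  16  28  13  10  11  32  17  35
S:       7  23  53  23  42  63  87 122  23 115  20  17  28 147  45 182
Maximum is 182 (e.g. 7 + 16 + 19 + 21 + 24 + 28 + 32 + 35).

182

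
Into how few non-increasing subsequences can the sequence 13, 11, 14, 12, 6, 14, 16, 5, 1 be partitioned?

4

The minimum number of non-increasing subsequences covering a sequence equals the length of its longest strictly increasing subsequence.
LIS length is 4 (e.g. 11, 12, 14, 16), so 4 piles are needed.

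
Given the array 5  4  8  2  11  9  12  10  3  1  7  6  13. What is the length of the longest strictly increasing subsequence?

Track the smallest tail for each achievable length (strict):
5 → extends → [5]
4 → replaces 5 → [4]
8 → extends → [4, 8]
2 → replaces 4 → [2, 8]
11 → extends → [2, 8, 11]
9 → replaces 11 → [2, 8, 9]
12 → extends → [2, 8, 9, 12]
10 → replaces 12 → [2, 8, 9, 10]
3 → replaces 8 → [2, 3, 9, 10]
1 → replaces 2 → [1, 3, 9, 10]
7 → replaces 9 → [1, 3, 7, 10]
6 → replaces 7 → [1, 3, 6, 10]
13 → extends → [1, 3, 6, 10, 13]
Five tails, so the longest strictly increasing subsequence has length 5 (e.g. 5, 8, 11, 12, 13).

5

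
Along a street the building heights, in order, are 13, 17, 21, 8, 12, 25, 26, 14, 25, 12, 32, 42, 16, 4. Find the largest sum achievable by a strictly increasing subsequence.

176

Let S[i] be the best sum of a strictly increasing subsequence ending at i:
i:       1   2   3   4   5   6   7   8   9  10  11  12  13  14
a[i]:   13  17  21   8  12  25  26  14  25  12  32  42  16   4
S:      13  30  51   8  20  76 102  34  76  20 134 176  50   4
Maximum is 176 (e.g. 13 + 17 + 21 + 25 + 26 + 32 + 42).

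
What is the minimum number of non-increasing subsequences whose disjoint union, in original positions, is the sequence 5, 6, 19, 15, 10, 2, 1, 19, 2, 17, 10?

4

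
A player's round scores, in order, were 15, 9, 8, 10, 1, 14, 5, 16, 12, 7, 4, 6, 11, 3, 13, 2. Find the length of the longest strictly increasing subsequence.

5

Let dp[i] be the length of the longest such subsequence ending at index i:
i:      1  2  3  4  5  6  7  8  9 10 11 12 13 14 15 16
a[i]:  15  9  8 10  1 14  5 16 12  7  4  6 11  3 13  2
dp:     1  1  1  2  1  3  2  4  3  3  2  3  4  2  5  2
Maximum dp value is 5.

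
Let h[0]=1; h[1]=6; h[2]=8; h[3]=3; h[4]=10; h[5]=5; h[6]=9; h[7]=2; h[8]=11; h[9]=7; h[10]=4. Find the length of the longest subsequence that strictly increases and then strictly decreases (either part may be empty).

7

inc[i] = longest strictly increasing subsequence ending at i; dec[i] = longest strictly decreasing subsequence starting at i:
i:      0  1  2  3  4  5  6  7  8  9 10
h[i]:   1  6  8  3 10  5  9  2 11  7  4
inc:    1  2  3  2  4  3  4  2  5  4  3
dec:    1  3  3  2  4  2  3  1  3  2  1
Best peak at i=4 (value 10): inc=4, dec=4, length 4+4−1 = 7.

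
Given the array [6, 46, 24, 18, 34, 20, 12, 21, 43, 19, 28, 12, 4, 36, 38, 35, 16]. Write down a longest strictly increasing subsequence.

6, 18, 20, 21, 28, 36, 38

Patience tails give the LIS length; then backtrack through the dp parents:
6 → extends → [6]
46 → extends → [6, 46]
24 → replaces 46 → [6, 24]
18 → replaces 24 → [6, 18]
34 → extends → [6, 18, 34]
20 → replaces 34 → [6, 18, 20]
12 → replaces 18 → [6, 12, 20]
21 → extends → [6, 12, 20, 21]
43 → extends → [6, 12, 20, 21, 43]
19 → replaces 20 → [6, 12, 19, 21, 43]
28 → replaces 43 → [6, 12, 19, 21, 28]
12 → already a tail → [6, 12, 19, 21, 28]
4 → replaces 6 → [4, 12, 19, 21, 28]
36 → extends → [4, 12, 19, 21, 28, 36]
38 → extends → [4, 12, 19, 21, 28, 36, 38]
35 → replaces 36 → [4, 12, 19, 21, 28, 35, 38]
16 → replaces 19 → [4, 12, 16, 21, 28, 35, 38]
Length 7; one witness is 6, 18, 20, 21, 28, 36, 38.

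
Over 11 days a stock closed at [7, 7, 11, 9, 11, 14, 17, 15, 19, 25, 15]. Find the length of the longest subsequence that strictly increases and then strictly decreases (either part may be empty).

8

inc[i] = longest strictly increasing subsequence ending at i; dec[i] = longest strictly decreasing subsequence starting at i:
i:      1  2  3  4  5  6  7  8  9 10 11
a[i]:   7  7 11  9 11 14 17 15 19 25 15
inc:    1  1  2  2  3  4  5  5  6  7  5
dec:    1  1  2  1  1  1  2  1  2  2  1
Best peak at i=10 (value 25): inc=7, dec=2, length 7+2−1 = 8.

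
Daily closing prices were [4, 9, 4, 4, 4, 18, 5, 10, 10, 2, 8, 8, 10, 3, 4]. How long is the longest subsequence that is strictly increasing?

4

Let dp[i] be the length of the longest such subsequence ending at index i:
i:      1  2  3  4  5  6  7  8  9 10 11 12 13 14 15
a[i]:   4  9  4  4  4 18  5 10 10  2  8  8 10  3  4
dp:     1  2  1  1  1  3  2  3  3  1  3  3  4  2  3
Maximum dp value is 4.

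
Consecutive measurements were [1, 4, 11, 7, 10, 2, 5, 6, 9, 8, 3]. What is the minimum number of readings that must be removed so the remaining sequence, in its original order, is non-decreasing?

6

Fewest deletions = n − (longest non-decreasing subsequence).
Patience tails:
1 → extends → [1]
4 → extends → [1, 4]
11 → extends → [1, 4, 11]
7 → replaces 11 → [1, 4, 7]
10 → extends → [1, 4, 7, 10]
2 → replaces 4 → [1, 2, 7, 10]
5 → replaces 7 → [1, 2, 5, 10]
6 → replaces 10 → [1, 2, 5, 6]
9 → extends → [1, 2, 5, 6, 9]
8 → replaces 9 → [1, 2, 5, 6, 8]
3 → replaces 5 → [1, 2, 3, 6, 8]
Longest non-decreasing subsequence has length 5, so deletions = 11 − 5 = 6.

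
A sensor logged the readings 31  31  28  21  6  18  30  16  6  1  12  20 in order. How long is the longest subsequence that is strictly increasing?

3

Let dp[i] be the length of the longest such subsequence ending at index i:
i:      1  2  3  4  5  6  7  8  9 10 11 12
a[i]:  31 31 28 21  6 18 30 16  6  1 12 20
dp:     1  1  1  1  1  2  3  2  1  1  2  3
Maximum dp value is 3.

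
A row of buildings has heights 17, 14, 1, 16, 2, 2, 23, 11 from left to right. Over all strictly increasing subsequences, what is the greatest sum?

53

Let S[i] be the best sum of a strictly increasing subsequence ending at i:
i:      1  2  3  4  5  6  7  8
a[i]:  17 14  1 16  2  2 23 11
S:     17 14  1 30  3  3 53 14
Maximum is 53 (e.g. 14 + 16 + 23).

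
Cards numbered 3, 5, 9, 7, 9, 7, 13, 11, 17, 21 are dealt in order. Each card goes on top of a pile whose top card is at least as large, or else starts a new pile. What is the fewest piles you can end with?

Place each on the leftmost legal pile:
3 → new pile 1 (tops now [3])
5 → new pile 2 (tops now [3, 5])
9 → new pile 3 (tops now [3, 5, 9])
7 → pile 3 (tops now [3, 5, 7])
9 → new pile 4 (tops now [3, 5, 7, 9])
7 → pile 3 (tops now [3, 5, 7, 9])
13 → new pile 5 (tops now [3, 5, 7, 9, 13])
11 → pile 5 (tops now [3, 5, 7, 9, 11])
17 → new pile 6 (tops now [3, 5, 7, 9, 11, 17])
21 → new pile 7 (tops now [3, 5, 7, 9, 11, 17, 21])
Seven piles.

7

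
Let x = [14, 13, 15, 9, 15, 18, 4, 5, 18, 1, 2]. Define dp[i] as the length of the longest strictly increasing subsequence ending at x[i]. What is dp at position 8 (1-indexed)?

2

dp[i] = 1 + max{dp[j] : j<i, x[j]<x[i]} (or 1 if no such j):
i:      1  2  3  4  5  6  7  8  9 10 11
x[i]:  14 13 15  9 15 18  4  5 18  1  2
dp:     1  1  2  1  2  3  1  2  3  1  2
At index 8 the value is 2.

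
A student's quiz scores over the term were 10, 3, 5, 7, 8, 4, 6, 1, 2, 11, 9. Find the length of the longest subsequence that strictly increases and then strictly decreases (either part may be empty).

6

inc[i] = longest strictly increasing subsequence ending at i; dec[i] = longest strictly decreasing subsequence starting at i:
i:      1  2  3  4  5  6  7  8  9 10 11
a[i]:  10  3  5  7  8  4  6  1  2 11  9
inc:    1  1  2  3  4  2  3  1  2  5  5
dec:    4  2  3  3  3  2  2  1  1  2  1
Best peak at i=5 (value 8): inc=4, dec=3, length 4+3−1 = 6.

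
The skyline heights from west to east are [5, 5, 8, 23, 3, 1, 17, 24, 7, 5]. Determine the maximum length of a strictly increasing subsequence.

4

Track the smallest tail for each achievable length (strict):
5 → extends → [5]
5 → already a tail → [5]
8 → extends → [5, 8]
23 → extends → [5, 8, 23]
3 → replaces 5 → [3, 8, 23]
1 → replaces 3 → [1, 8, 23]
17 → replaces 23 → [1, 8, 17]
24 → extends → [1, 8, 17, 24]
7 → replaces 8 → [1, 7, 17, 24]
5 → replaces 7 → [1, 5, 17, 24]
Four tails, so the longest strictly increasing subsequence has length 4 (e.g. 5, 8, 23, 24).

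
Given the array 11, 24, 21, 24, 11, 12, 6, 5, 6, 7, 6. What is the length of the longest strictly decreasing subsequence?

Negate each value so 'decreasing' becomes 'increasing', then run patience tails on the negated sequence:
-11 → extends → [-11]
-24 → replaces -11 → [-24]
-21 → extends → [-24, -21]
-24 → already a tail → [-24, -21]
-11 → extends → [-24, -21, -11]
-12 → replaces -11 → [-24, -21, -12]
-6 → extends → [-24, -21, -12, -6]
-5 → extends → [-24, -21, -12, -6, -5]
-6 → already a tail → [-24, -21, -12, -6, -5]
-7 → replaces -6 → [-24, -21, -12, -7, -5]
-6 → replaces -5 → [-24, -21, -12, -7, -6]
Five tails, so the longest strictly decreasing subsequence of the original has length 5.

5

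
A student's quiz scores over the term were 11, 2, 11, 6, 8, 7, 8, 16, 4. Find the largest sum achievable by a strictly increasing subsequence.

Let S[i] be the best sum of a strictly increasing subsequence ending at i:
i:      1  2  3  4  5  6  7  8  9
a[i]:  11  2 11  6  8  7  8 16  4
S:     11  2 13  8 16 15 23 39  6
Maximum is 39 (e.g. 2 + 6 + 7 + 8 + 16).

39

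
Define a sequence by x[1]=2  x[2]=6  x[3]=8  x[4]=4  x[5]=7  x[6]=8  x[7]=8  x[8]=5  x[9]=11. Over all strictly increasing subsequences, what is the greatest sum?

Let S[i] be the best sum of a strictly increasing subsequence ending at i:
i:      1  2  3  4  5  6  7  8  9
x[i]:   2  6  8  4  7  8  8  5 11
S:      2  8 16  6 15 23 23 11 34
Maximum is 34 (e.g. 2 + 6 + 7 + 8 + 11).

34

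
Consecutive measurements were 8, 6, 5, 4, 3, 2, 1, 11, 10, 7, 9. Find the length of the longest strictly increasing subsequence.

3

Track the smallest tail for each achievable length (strict):
8 → extends → [8]
6 → replaces 8 → [6]
5 → replaces 6 → [5]
4 → replaces 5 → [4]
3 → replaces 4 → [3]
2 → replaces 3 → [2]
1 → replaces 2 → [1]
11 → extends → [1, 11]
10 → replaces 11 → [1, 10]
7 → replaces 10 → [1, 7]
9 → extends → [1, 7, 9]
Three tails, so the longest strictly increasing subsequence has length 3 (e.g. 6, 7, 9).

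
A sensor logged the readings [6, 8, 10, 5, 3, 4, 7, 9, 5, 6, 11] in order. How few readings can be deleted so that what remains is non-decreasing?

Fewest deletions = n − (longest non-decreasing subsequence).
Patience tails:
6 → extends → [6]
8 → extends → [6, 8]
10 → extends → [6, 8, 10]
5 → replaces 6 → [5, 8, 10]
3 → replaces 5 → [3, 8, 10]
4 → replaces 8 → [3, 4, 10]
7 → replaces 10 → [3, 4, 7]
9 → extends → [3, 4, 7, 9]
5 → replaces 7 → [3, 4, 5, 9]
6 → replaces 9 → [3, 4, 5, 6]
11 → extends → [3, 4, 5, 6, 11]
Longest non-decreasing subsequence has length 5, so deletions = 11 − 5 = 6.

6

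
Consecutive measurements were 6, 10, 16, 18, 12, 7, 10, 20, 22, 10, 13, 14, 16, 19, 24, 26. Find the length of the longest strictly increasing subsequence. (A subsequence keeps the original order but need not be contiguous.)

9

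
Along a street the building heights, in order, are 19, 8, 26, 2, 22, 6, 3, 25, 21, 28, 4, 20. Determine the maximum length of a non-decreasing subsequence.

Track the smallest tail for each achievable length (allowing ties):
19 → extends → [19]
8 → replaces 19 → [8]
26 → extends → [8, 26]
2 → replaces 8 → [2, 26]
22 → replaces 26 → [2, 22]
6 → replaces 22 → [2, 6]
3 → replaces 6 → [2, 3]
25 → extends → [2, 3, 25]
21 → replaces 25 → [2, 3, 21]
28 → extends → [2, 3, 21, 28]
4 → replaces 21 → [2, 3, 4, 28]
20 → replaces 28 → [2, 3, 4, 20]
Four tails, so the longest non-decreasing subsequence has length 4 (e.g. 19, 22, 25, 28).

4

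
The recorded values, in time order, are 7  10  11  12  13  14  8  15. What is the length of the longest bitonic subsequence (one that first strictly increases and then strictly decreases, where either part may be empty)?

inc[i] = longest strictly increasing subsequence ending at i; dec[i] = longest strictly decreasing subsequence starting at i:
i:      1  2  3  4  5  6  7  8
a[i]:   7 10 11 12 13 14  8 15
inc:    1  2  3  4  5  6  2  7
dec:    1  2  2  2  2  2  1  1
Best peak at i=6 (value 14): inc=6, dec=2, length 6+2−1 = 7.

7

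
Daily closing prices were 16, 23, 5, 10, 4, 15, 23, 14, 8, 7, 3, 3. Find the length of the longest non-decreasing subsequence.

Track the smallest tail for each achievable length (allowing ties):
16 → extends → [16]
23 → extends → [16, 23]
5 → replaces 16 → [5, 23]
10 → replaces 23 → [5, 10]
4 → replaces 5 → [4, 10]
15 → extends → [4, 10, 15]
23 → extends → [4, 10, 15, 23]
14 → replaces 15 → [4, 10, 14, 23]
8 → replaces 10 → [4, 8, 14, 23]
7 → replaces 8 → [4, 7, 14, 23]
3 → replaces 4 → [3, 7, 14, 23]
3 → replaces 7 → [3, 3, 14, 23]
Four tails, so the longest non-decreasing subsequence has length 4 (e.g. 5, 10, 15, 23).

4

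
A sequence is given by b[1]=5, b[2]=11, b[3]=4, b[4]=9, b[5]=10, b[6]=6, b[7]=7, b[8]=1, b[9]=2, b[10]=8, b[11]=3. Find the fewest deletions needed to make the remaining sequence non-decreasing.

Fewest deletions = n − (longest non-decreasing subsequence).
Patience tails:
5 → extends → [5]
11 → extends → [5, 11]
4 → replaces 5 → [4, 11]
9 → replaces 11 → [4, 9]
10 → extends → [4, 9, 10]
6 → replaces 9 → [4, 6, 10]
7 → replaces 10 → [4, 6, 7]
1 → replaces 4 → [1, 6, 7]
2 → replaces 6 → [1, 2, 7]
8 → extends → [1, 2, 7, 8]
3 → replaces 7 → [1, 2, 3, 8]
Longest non-decreasing subsequence has length 4, so deletions = 11 − 4 = 7.

7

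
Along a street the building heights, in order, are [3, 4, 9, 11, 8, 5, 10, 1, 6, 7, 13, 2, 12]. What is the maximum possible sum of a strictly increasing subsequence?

40

Let S[i] be the best sum of a strictly increasing subsequence ending at i:
i:      1  2  3  4  5  6  7  8  9 10 11 12 13
a[i]:   3  4  9 11  8  5 10  1  6  7 13  2 12
S:      3  7 16 27 15 12 26  1 18 25 40  3 39
Maximum is 40 (e.g. 3 + 4 + 9 + 11 + 13).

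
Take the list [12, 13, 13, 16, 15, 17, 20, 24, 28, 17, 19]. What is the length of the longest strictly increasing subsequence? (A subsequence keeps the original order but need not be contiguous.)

Track the smallest tail for each achievable length (strict):
12 → extends → [12]
13 → extends → [12, 13]
13 → already a tail → [12, 13]
16 → extends → [12, 13, 16]
15 → replaces 16 → [12, 13, 15]
17 → extends → [12, 13, 15, 17]
20 → extends → [12, 13, 15, 17, 20]
24 → extends → [12, 13, 15, 17, 20, 24]
28 → extends → [12, 13, 15, 17, 20, 24, 28]
17 → already a tail → [12, 13, 15, 17, 20, 24, 28]
19 → replaces 20 → [12, 13, 15, 17, 19, 24, 28]
Seven tails, so the longest strictly increasing subsequence has length 7 (e.g. 12, 13, 16, 17, 20, 24, 28).

7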